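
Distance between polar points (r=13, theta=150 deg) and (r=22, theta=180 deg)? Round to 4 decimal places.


d = sqrt(r1^2 + r2^2 - 2*r1*r2*cos(t2-t1))
d = sqrt(13^2 + 22^2 - 2*13*22*cos(180-150)) = 12.5552

12.5552


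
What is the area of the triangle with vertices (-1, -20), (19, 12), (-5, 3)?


Area = |x1(y2-y3) + x2(y3-y1) + x3(y1-y2)| / 2
= |-1*(12-3) + 19*(3--20) + -5*(-20-12)| / 2
= 294

294


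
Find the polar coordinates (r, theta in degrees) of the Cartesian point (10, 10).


r = sqrt(10^2 + 10^2) = 14.1421
theta = atan2(10, 10) = 45 degrees

r = 14.1421, theta = 45 degrees


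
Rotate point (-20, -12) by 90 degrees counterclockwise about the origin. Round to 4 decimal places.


x' = -20*cos(90) - -12*sin(90) = 12
y' = -20*sin(90) + -12*cos(90) = -20

(12, -20)


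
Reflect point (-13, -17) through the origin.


Reflection through origin: (x, y) -> (-x, -y)
(-13, -17) -> (13, 17)

(13, 17)


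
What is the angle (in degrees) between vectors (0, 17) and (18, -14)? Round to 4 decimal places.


dot = 0*18 + 17*-14 = -238
|u| = 17, |v| = 22.8035
cos(angle) = -0.6139
angle = 127.875 degrees

127.875 degrees


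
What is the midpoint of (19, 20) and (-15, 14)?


Midpoint = ((19+-15)/2, (20+14)/2) = (2, 17)

(2, 17)


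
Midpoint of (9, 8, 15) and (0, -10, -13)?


Midpoint = ((9+0)/2, (8+-10)/2, (15+-13)/2) = (4.5, -1, 1)

(4.5, -1, 1)


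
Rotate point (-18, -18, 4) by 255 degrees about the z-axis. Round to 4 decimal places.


x' = -18*cos(255) - -18*sin(255) = -12.7279
y' = -18*sin(255) + -18*cos(255) = 22.0454
z' = 4

(-12.7279, 22.0454, 4)


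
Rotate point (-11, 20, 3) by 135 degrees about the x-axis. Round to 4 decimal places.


x' = -11
y' = 20*cos(135) - 3*sin(135) = -16.2635
z' = 20*sin(135) + 3*cos(135) = 12.0208

(-11, -16.2635, 12.0208)


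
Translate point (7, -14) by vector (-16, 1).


Translation: (x+dx, y+dy) = (7+-16, -14+1) = (-9, -13)

(-9, -13)


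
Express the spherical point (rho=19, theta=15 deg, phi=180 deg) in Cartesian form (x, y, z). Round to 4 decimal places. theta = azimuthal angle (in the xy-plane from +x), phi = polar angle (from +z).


x = 19 * sin(180) * cos(15) = 0
y = 19 * sin(180) * sin(15) = 0
z = 19 * cos(180) = -19

(0, 0, -19)


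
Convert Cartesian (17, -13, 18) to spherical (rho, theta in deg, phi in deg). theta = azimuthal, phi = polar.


rho = sqrt(17^2 + (-13)^2 + 18^2) = 27.9643
theta = atan2(-13, 17) = 322.5946 deg
phi = acos(18/27.9643) = 49.9333 deg

rho = 27.9643, theta = 322.5946 deg, phi = 49.9333 deg


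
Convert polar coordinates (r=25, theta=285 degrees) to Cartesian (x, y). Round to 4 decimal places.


x = 25 * cos(285) = 6.4705
y = 25 * sin(285) = -24.1481

(6.4705, -24.1481)


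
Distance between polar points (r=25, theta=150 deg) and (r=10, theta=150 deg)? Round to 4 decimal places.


d = sqrt(r1^2 + r2^2 - 2*r1*r2*cos(t2-t1))
d = sqrt(25^2 + 10^2 - 2*25*10*cos(150-150)) = 15

15


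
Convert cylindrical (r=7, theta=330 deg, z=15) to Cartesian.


x = 7 * cos(330) = 6.0622
y = 7 * sin(330) = -3.5
z = 15

(6.0622, -3.5, 15)


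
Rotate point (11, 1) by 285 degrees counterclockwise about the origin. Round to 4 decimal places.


x' = 11*cos(285) - 1*sin(285) = 3.8129
y' = 11*sin(285) + 1*cos(285) = -10.3664

(3.8129, -10.3664)


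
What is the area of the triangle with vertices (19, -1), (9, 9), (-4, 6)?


Area = |x1(y2-y3) + x2(y3-y1) + x3(y1-y2)| / 2
= |19*(9-6) + 9*(6--1) + -4*(-1-9)| / 2
= 80

80


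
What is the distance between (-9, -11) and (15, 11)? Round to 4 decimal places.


d = sqrt((15--9)^2 + (11--11)^2) = 32.5576

32.5576


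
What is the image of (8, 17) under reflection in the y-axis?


Reflection across y-axis: (x, y) -> (-x, y)
(8, 17) -> (-8, 17)

(-8, 17)


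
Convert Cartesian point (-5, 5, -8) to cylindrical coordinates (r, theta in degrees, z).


r = sqrt((-5)^2 + 5^2) = 7.0711
theta = atan2(5, -5) = 135 deg
z = -8

r = 7.0711, theta = 135 deg, z = -8


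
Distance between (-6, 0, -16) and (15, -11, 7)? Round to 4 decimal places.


d = sqrt((15--6)^2 + (-11-0)^2 + (7--16)^2) = 33.0303

33.0303


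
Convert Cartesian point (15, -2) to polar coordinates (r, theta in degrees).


r = sqrt(15^2 + (-2)^2) = 15.1327
theta = atan2(-2, 15) = 352.4054 degrees

r = 15.1327, theta = 352.4054 degrees


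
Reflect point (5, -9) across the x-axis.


Reflection across x-axis: (x, y) -> (x, -y)
(5, -9) -> (5, 9)

(5, 9)


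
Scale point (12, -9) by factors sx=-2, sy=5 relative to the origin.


Scaling: (x*sx, y*sy) = (12*-2, -9*5) = (-24, -45)

(-24, -45)


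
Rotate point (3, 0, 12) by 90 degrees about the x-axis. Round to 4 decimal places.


x' = 3
y' = 0*cos(90) - 12*sin(90) = -12
z' = 0*sin(90) + 12*cos(90) = 0

(3, -12, 0)


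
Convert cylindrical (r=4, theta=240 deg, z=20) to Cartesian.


x = 4 * cos(240) = -2
y = 4 * sin(240) = -3.4641
z = 20

(-2, -3.4641, 20)


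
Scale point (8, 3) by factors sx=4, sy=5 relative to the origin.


Scaling: (x*sx, y*sy) = (8*4, 3*5) = (32, 15)

(32, 15)


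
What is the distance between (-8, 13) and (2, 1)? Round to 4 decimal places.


d = sqrt((2--8)^2 + (1-13)^2) = 15.6205

15.6205


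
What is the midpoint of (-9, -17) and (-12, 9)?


Midpoint = ((-9+-12)/2, (-17+9)/2) = (-10.5, -4)

(-10.5, -4)


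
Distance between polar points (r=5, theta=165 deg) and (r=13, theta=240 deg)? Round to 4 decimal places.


d = sqrt(r1^2 + r2^2 - 2*r1*r2*cos(t2-t1))
d = sqrt(5^2 + 13^2 - 2*5*13*cos(240-165)) = 12.6631

12.6631


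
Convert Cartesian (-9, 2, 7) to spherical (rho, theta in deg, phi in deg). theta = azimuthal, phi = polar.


rho = sqrt((-9)^2 + 2^2 + 7^2) = 11.5758
theta = atan2(2, -9) = 167.4712 deg
phi = acos(7/11.5758) = 52.7922 deg

rho = 11.5758, theta = 167.4712 deg, phi = 52.7922 deg


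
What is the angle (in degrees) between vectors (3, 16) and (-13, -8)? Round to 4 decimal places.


dot = 3*-13 + 16*-8 = -167
|u| = 16.2788, |v| = 15.2643
cos(angle) = -0.6721
angle = 132.2272 degrees

132.2272 degrees


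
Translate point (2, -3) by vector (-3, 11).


Translation: (x+dx, y+dy) = (2+-3, -3+11) = (-1, 8)

(-1, 8)


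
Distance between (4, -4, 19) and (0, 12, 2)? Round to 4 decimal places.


d = sqrt((0-4)^2 + (12--4)^2 + (2-19)^2) = 23.6854

23.6854


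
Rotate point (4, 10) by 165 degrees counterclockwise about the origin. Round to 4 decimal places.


x' = 4*cos(165) - 10*sin(165) = -6.4519
y' = 4*sin(165) + 10*cos(165) = -8.624

(-6.4519, -8.624)


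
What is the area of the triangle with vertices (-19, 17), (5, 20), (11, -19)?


Area = |x1(y2-y3) + x2(y3-y1) + x3(y1-y2)| / 2
= |-19*(20--19) + 5*(-19-17) + 11*(17-20)| / 2
= 477

477


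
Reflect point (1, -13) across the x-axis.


Reflection across x-axis: (x, y) -> (x, -y)
(1, -13) -> (1, 13)

(1, 13)


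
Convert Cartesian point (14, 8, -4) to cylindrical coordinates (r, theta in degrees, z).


r = sqrt(14^2 + 8^2) = 16.1245
theta = atan2(8, 14) = 29.7449 deg
z = -4

r = 16.1245, theta = 29.7449 deg, z = -4


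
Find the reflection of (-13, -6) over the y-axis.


Reflection across y-axis: (x, y) -> (-x, y)
(-13, -6) -> (13, -6)

(13, -6)


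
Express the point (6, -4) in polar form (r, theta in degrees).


r = sqrt(6^2 + (-4)^2) = 7.2111
theta = atan2(-4, 6) = 326.3099 degrees

r = 7.2111, theta = 326.3099 degrees


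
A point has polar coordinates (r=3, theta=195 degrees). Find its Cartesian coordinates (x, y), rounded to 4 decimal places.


x = 3 * cos(195) = -2.8978
y = 3 * sin(195) = -0.7765

(-2.8978, -0.7765)


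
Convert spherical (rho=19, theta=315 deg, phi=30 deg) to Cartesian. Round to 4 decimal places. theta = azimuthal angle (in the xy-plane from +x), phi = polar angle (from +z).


x = 19 * sin(30) * cos(315) = 6.7175
y = 19 * sin(30) * sin(315) = -6.7175
z = 19 * cos(30) = 16.4545

(6.7175, -6.7175, 16.4545)


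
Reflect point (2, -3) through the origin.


Reflection through origin: (x, y) -> (-x, -y)
(2, -3) -> (-2, 3)

(-2, 3)


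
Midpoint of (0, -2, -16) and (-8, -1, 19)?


Midpoint = ((0+-8)/2, (-2+-1)/2, (-16+19)/2) = (-4, -1.5, 1.5)

(-4, -1.5, 1.5)


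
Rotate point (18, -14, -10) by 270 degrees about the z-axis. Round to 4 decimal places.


x' = 18*cos(270) - -14*sin(270) = -14
y' = 18*sin(270) + -14*cos(270) = -18
z' = -10

(-14, -18, -10)


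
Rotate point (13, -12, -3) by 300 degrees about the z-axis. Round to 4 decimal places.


x' = 13*cos(300) - -12*sin(300) = -3.8923
y' = 13*sin(300) + -12*cos(300) = -17.2583
z' = -3

(-3.8923, -17.2583, -3)


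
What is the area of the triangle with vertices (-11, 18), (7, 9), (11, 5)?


Area = |x1(y2-y3) + x2(y3-y1) + x3(y1-y2)| / 2
= |-11*(9-5) + 7*(5-18) + 11*(18-9)| / 2
= 18

18


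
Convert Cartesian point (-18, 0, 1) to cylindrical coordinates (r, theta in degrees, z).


r = sqrt((-18)^2 + 0^2) = 18
theta = atan2(0, -18) = 180 deg
z = 1

r = 18, theta = 180 deg, z = 1


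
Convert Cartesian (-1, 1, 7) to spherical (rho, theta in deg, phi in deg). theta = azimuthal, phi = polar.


rho = sqrt((-1)^2 + 1^2 + 7^2) = 7.1414
theta = atan2(1, -1) = 135 deg
phi = acos(7/7.1414) = 11.4218 deg

rho = 7.1414, theta = 135 deg, phi = 11.4218 deg


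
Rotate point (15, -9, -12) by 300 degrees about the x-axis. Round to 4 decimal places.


x' = 15
y' = -9*cos(300) - -12*sin(300) = -14.8923
z' = -9*sin(300) + -12*cos(300) = 1.7942

(15, -14.8923, 1.7942)


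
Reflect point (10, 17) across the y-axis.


Reflection across y-axis: (x, y) -> (-x, y)
(10, 17) -> (-10, 17)

(-10, 17)


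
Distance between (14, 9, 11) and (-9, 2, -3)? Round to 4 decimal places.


d = sqrt((-9-14)^2 + (2-9)^2 + (-3-11)^2) = 27.8209

27.8209


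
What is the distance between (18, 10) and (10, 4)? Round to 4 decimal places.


d = sqrt((10-18)^2 + (4-10)^2) = 10

10


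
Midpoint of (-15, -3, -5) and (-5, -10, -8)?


Midpoint = ((-15+-5)/2, (-3+-10)/2, (-5+-8)/2) = (-10, -6.5, -6.5)

(-10, -6.5, -6.5)


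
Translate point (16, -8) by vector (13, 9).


Translation: (x+dx, y+dy) = (16+13, -8+9) = (29, 1)

(29, 1)


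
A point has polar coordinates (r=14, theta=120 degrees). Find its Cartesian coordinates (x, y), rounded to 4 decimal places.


x = 14 * cos(120) = -7
y = 14 * sin(120) = 12.1244

(-7, 12.1244)


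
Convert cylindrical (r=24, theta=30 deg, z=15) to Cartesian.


x = 24 * cos(30) = 20.7846
y = 24 * sin(30) = 12
z = 15

(20.7846, 12, 15)


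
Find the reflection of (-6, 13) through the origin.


Reflection through origin: (x, y) -> (-x, -y)
(-6, 13) -> (6, -13)

(6, -13)


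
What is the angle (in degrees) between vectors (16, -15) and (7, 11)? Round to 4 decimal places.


dot = 16*7 + -15*11 = -53
|u| = 21.9317, |v| = 13.0384
cos(angle) = -0.1853
angle = 100.6812 degrees

100.6812 degrees


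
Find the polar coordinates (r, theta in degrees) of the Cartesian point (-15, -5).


r = sqrt((-15)^2 + (-5)^2) = 15.8114
theta = atan2(-5, -15) = 198.4349 degrees

r = 15.8114, theta = 198.4349 degrees


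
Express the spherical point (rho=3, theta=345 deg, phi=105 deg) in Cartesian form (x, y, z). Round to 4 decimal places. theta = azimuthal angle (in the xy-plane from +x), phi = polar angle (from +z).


x = 3 * sin(105) * cos(345) = 2.799
y = 3 * sin(105) * sin(345) = -0.75
z = 3 * cos(105) = -0.7765

(2.799, -0.75, -0.7765)


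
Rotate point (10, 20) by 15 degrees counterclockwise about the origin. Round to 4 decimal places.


x' = 10*cos(15) - 20*sin(15) = 4.4829
y' = 10*sin(15) + 20*cos(15) = 21.9067

(4.4829, 21.9067)


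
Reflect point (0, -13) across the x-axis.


Reflection across x-axis: (x, y) -> (x, -y)
(0, -13) -> (0, 13)

(0, 13)


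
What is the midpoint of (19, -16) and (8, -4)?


Midpoint = ((19+8)/2, (-16+-4)/2) = (13.5, -10)

(13.5, -10)


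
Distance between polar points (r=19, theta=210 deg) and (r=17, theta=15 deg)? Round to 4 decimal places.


d = sqrt(r1^2 + r2^2 - 2*r1*r2*cos(t2-t1))
d = sqrt(19^2 + 17^2 - 2*19*17*cos(15-210)) = 35.693

35.693


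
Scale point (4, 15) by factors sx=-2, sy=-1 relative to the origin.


Scaling: (x*sx, y*sy) = (4*-2, 15*-1) = (-8, -15)

(-8, -15)


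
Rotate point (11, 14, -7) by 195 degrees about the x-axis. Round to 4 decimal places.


x' = 11
y' = 14*cos(195) - -7*sin(195) = -15.3347
z' = 14*sin(195) + -7*cos(195) = 3.138

(11, -15.3347, 3.138)


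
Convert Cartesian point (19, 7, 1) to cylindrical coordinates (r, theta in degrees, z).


r = sqrt(19^2 + 7^2) = 20.2485
theta = atan2(7, 19) = 20.2249 deg
z = 1

r = 20.2485, theta = 20.2249 deg, z = 1


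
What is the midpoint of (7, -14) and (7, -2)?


Midpoint = ((7+7)/2, (-14+-2)/2) = (7, -8)

(7, -8)


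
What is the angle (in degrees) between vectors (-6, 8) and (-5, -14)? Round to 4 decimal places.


dot = -6*-5 + 8*-14 = -82
|u| = 10, |v| = 14.8661
cos(angle) = -0.5516
angle = 123.4763 degrees

123.4763 degrees


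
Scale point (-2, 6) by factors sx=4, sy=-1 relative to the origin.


Scaling: (x*sx, y*sy) = (-2*4, 6*-1) = (-8, -6)

(-8, -6)


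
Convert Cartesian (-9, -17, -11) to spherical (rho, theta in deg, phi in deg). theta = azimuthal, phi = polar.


rho = sqrt((-9)^2 + (-17)^2 + (-11)^2) = 22.1585
theta = atan2(-17, -9) = 242.1027 deg
phi = acos(-11/22.1585) = 119.7636 deg

rho = 22.1585, theta = 242.1027 deg, phi = 119.7636 deg


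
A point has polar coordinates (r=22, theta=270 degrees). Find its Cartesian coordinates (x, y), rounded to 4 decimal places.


x = 22 * cos(270) = 0
y = 22 * sin(270) = -22

(0, -22)


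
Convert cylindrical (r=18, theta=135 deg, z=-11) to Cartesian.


x = 18 * cos(135) = -12.7279
y = 18 * sin(135) = 12.7279
z = -11

(-12.7279, 12.7279, -11)


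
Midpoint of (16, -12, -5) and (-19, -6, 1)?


Midpoint = ((16+-19)/2, (-12+-6)/2, (-5+1)/2) = (-1.5, -9, -2)

(-1.5, -9, -2)


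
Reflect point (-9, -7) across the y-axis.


Reflection across y-axis: (x, y) -> (-x, y)
(-9, -7) -> (9, -7)

(9, -7)


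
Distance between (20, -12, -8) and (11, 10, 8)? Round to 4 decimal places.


d = sqrt((11-20)^2 + (10--12)^2 + (8--8)^2) = 28.6531

28.6531


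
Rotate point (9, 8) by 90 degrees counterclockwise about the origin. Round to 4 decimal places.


x' = 9*cos(90) - 8*sin(90) = -8
y' = 9*sin(90) + 8*cos(90) = 9

(-8, 9)


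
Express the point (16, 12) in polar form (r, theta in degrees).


r = sqrt(16^2 + 12^2) = 20
theta = atan2(12, 16) = 36.8699 degrees

r = 20, theta = 36.8699 degrees


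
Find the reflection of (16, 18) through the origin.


Reflection through origin: (x, y) -> (-x, -y)
(16, 18) -> (-16, -18)

(-16, -18)


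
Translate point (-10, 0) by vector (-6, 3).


Translation: (x+dx, y+dy) = (-10+-6, 0+3) = (-16, 3)

(-16, 3)


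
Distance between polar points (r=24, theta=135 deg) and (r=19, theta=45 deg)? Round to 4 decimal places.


d = sqrt(r1^2 + r2^2 - 2*r1*r2*cos(t2-t1))
d = sqrt(24^2 + 19^2 - 2*24*19*cos(45-135)) = 30.6105

30.6105


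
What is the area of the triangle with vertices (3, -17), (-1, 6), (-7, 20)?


Area = |x1(y2-y3) + x2(y3-y1) + x3(y1-y2)| / 2
= |3*(6-20) + -1*(20--17) + -7*(-17-6)| / 2
= 41

41


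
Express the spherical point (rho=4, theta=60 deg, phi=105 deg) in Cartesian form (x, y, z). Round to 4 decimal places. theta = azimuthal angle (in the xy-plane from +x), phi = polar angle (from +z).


x = 4 * sin(105) * cos(60) = 1.9319
y = 4 * sin(105) * sin(60) = 3.3461
z = 4 * cos(105) = -1.0353

(1.9319, 3.3461, -1.0353)


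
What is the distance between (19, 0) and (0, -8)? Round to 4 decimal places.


d = sqrt((0-19)^2 + (-8-0)^2) = 20.6155

20.6155


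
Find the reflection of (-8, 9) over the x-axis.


Reflection across x-axis: (x, y) -> (x, -y)
(-8, 9) -> (-8, -9)

(-8, -9)


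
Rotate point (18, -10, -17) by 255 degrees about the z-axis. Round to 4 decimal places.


x' = 18*cos(255) - -10*sin(255) = -14.318
y' = 18*sin(255) + -10*cos(255) = -14.7985
z' = -17

(-14.318, -14.7985, -17)


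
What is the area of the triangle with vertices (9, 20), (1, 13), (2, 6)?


Area = |x1(y2-y3) + x2(y3-y1) + x3(y1-y2)| / 2
= |9*(13-6) + 1*(6-20) + 2*(20-13)| / 2
= 31.5

31.5


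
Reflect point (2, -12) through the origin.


Reflection through origin: (x, y) -> (-x, -y)
(2, -12) -> (-2, 12)

(-2, 12)


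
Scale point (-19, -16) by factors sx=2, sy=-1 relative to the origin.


Scaling: (x*sx, y*sy) = (-19*2, -16*-1) = (-38, 16)

(-38, 16)


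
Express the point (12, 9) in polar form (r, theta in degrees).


r = sqrt(12^2 + 9^2) = 15
theta = atan2(9, 12) = 36.8699 degrees

r = 15, theta = 36.8699 degrees


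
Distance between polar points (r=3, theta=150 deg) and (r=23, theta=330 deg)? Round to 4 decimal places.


d = sqrt(r1^2 + r2^2 - 2*r1*r2*cos(t2-t1))
d = sqrt(3^2 + 23^2 - 2*3*23*cos(330-150)) = 26

26


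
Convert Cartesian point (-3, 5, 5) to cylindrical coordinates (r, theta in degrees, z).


r = sqrt((-3)^2 + 5^2) = 5.831
theta = atan2(5, -3) = 120.9638 deg
z = 5

r = 5.831, theta = 120.9638 deg, z = 5


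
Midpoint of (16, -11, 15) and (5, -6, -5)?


Midpoint = ((16+5)/2, (-11+-6)/2, (15+-5)/2) = (10.5, -8.5, 5)

(10.5, -8.5, 5)


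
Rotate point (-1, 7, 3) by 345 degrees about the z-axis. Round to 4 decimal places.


x' = -1*cos(345) - 7*sin(345) = 0.8458
y' = -1*sin(345) + 7*cos(345) = 7.0203
z' = 3

(0.8458, 7.0203, 3)


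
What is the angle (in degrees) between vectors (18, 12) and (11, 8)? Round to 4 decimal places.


dot = 18*11 + 12*8 = 294
|u| = 21.6333, |v| = 13.6015
cos(angle) = 0.9992
angle = 2.3373 degrees

2.3373 degrees


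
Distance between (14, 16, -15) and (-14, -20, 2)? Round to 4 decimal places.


d = sqrt((-14-14)^2 + (-20-16)^2 + (2--15)^2) = 48.6724

48.6724


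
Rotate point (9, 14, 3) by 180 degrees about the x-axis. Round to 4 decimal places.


x' = 9
y' = 14*cos(180) - 3*sin(180) = -14
z' = 14*sin(180) + 3*cos(180) = -3

(9, -14, -3)


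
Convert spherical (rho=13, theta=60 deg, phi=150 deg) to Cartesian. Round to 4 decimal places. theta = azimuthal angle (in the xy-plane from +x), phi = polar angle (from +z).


x = 13 * sin(150) * cos(60) = 3.25
y = 13 * sin(150) * sin(60) = 5.6292
z = 13 * cos(150) = -11.2583

(3.25, 5.6292, -11.2583)


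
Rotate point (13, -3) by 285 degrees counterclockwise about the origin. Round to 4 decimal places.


x' = 13*cos(285) - -3*sin(285) = 0.4669
y' = 13*sin(285) + -3*cos(285) = -13.3335

(0.4669, -13.3335)


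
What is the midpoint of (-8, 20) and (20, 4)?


Midpoint = ((-8+20)/2, (20+4)/2) = (6, 12)

(6, 12)


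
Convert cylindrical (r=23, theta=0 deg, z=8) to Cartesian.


x = 23 * cos(0) = 23
y = 23 * sin(0) = 0
z = 8

(23, 0, 8)


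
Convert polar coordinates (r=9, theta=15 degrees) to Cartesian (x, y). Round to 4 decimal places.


x = 9 * cos(15) = 8.6933
y = 9 * sin(15) = 2.3294

(8.6933, 2.3294)


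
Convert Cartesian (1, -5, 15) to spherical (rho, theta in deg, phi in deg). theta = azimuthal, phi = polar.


rho = sqrt(1^2 + (-5)^2 + 15^2) = 15.843
theta = atan2(-5, 1) = 281.3099 deg
phi = acos(15/15.843) = 18.7747 deg

rho = 15.843, theta = 281.3099 deg, phi = 18.7747 deg


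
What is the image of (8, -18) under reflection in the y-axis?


Reflection across y-axis: (x, y) -> (-x, y)
(8, -18) -> (-8, -18)

(-8, -18)


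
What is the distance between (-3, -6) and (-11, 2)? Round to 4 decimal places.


d = sqrt((-11--3)^2 + (2--6)^2) = 11.3137

11.3137


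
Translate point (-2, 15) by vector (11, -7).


Translation: (x+dx, y+dy) = (-2+11, 15+-7) = (9, 8)

(9, 8)


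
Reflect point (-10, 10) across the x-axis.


Reflection across x-axis: (x, y) -> (x, -y)
(-10, 10) -> (-10, -10)

(-10, -10)


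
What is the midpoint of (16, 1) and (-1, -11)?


Midpoint = ((16+-1)/2, (1+-11)/2) = (7.5, -5)

(7.5, -5)


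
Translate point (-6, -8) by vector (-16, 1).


Translation: (x+dx, y+dy) = (-6+-16, -8+1) = (-22, -7)

(-22, -7)


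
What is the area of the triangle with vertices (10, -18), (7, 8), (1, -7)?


Area = |x1(y2-y3) + x2(y3-y1) + x3(y1-y2)| / 2
= |10*(8--7) + 7*(-7--18) + 1*(-18-8)| / 2
= 100.5

100.5


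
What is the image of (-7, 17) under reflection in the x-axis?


Reflection across x-axis: (x, y) -> (x, -y)
(-7, 17) -> (-7, -17)

(-7, -17)


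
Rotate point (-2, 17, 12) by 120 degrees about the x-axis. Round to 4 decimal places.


x' = -2
y' = 17*cos(120) - 12*sin(120) = -18.8923
z' = 17*sin(120) + 12*cos(120) = 8.7224

(-2, -18.8923, 8.7224)


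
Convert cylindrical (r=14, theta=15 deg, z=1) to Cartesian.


x = 14 * cos(15) = 13.523
y = 14 * sin(15) = 3.6235
z = 1

(13.523, 3.6235, 1)


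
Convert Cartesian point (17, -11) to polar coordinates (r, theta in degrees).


r = sqrt(17^2 + (-11)^2) = 20.2485
theta = atan2(-11, 17) = 327.0948 degrees

r = 20.2485, theta = 327.0948 degrees


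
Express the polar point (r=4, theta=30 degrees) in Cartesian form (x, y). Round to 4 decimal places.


x = 4 * cos(30) = 3.4641
y = 4 * sin(30) = 2

(3.4641, 2)


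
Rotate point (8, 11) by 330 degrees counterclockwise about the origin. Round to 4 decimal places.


x' = 8*cos(330) - 11*sin(330) = 12.4282
y' = 8*sin(330) + 11*cos(330) = 5.5263

(12.4282, 5.5263)


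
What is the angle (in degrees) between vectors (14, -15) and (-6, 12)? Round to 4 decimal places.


dot = 14*-6 + -15*12 = -264
|u| = 20.5183, |v| = 13.4164
cos(angle) = -0.959
angle = 163.54 degrees

163.54 degrees


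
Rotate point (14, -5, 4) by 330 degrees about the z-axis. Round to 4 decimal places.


x' = 14*cos(330) - -5*sin(330) = 9.6244
y' = 14*sin(330) + -5*cos(330) = -11.3301
z' = 4

(9.6244, -11.3301, 4)


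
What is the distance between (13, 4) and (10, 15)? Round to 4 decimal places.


d = sqrt((10-13)^2 + (15-4)^2) = 11.4018

11.4018


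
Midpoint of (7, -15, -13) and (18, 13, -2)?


Midpoint = ((7+18)/2, (-15+13)/2, (-13+-2)/2) = (12.5, -1, -7.5)

(12.5, -1, -7.5)


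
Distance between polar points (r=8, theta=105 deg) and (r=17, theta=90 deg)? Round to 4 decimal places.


d = sqrt(r1^2 + r2^2 - 2*r1*r2*cos(t2-t1))
d = sqrt(8^2 + 17^2 - 2*8*17*cos(90-105)) = 9.501

9.501


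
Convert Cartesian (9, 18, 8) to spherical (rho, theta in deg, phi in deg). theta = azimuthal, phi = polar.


rho = sqrt(9^2 + 18^2 + 8^2) = 21.6564
theta = atan2(18, 9) = 63.4349 deg
phi = acos(8/21.6564) = 68.321 deg

rho = 21.6564, theta = 63.4349 deg, phi = 68.321 deg


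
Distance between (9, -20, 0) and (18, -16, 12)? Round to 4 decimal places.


d = sqrt((18-9)^2 + (-16--20)^2 + (12-0)^2) = 15.5242

15.5242


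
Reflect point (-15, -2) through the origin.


Reflection through origin: (x, y) -> (-x, -y)
(-15, -2) -> (15, 2)

(15, 2)


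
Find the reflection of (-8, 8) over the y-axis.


Reflection across y-axis: (x, y) -> (-x, y)
(-8, 8) -> (8, 8)

(8, 8)


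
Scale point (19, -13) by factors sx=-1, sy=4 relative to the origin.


Scaling: (x*sx, y*sy) = (19*-1, -13*4) = (-19, -52)

(-19, -52)


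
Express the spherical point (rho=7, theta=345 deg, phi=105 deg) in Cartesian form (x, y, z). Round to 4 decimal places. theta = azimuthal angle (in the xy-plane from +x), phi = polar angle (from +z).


x = 7 * sin(105) * cos(345) = 6.5311
y = 7 * sin(105) * sin(345) = -1.75
z = 7 * cos(105) = -1.8117

(6.5311, -1.75, -1.8117)


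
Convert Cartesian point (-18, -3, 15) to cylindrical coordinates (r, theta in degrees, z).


r = sqrt((-18)^2 + (-3)^2) = 18.2483
theta = atan2(-3, -18) = 189.4623 deg
z = 15

r = 18.2483, theta = 189.4623 deg, z = 15


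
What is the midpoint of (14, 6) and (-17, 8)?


Midpoint = ((14+-17)/2, (6+8)/2) = (-1.5, 7)

(-1.5, 7)


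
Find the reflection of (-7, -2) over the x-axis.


Reflection across x-axis: (x, y) -> (x, -y)
(-7, -2) -> (-7, 2)

(-7, 2)


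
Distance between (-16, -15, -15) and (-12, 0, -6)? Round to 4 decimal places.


d = sqrt((-12--16)^2 + (0--15)^2 + (-6--15)^2) = 17.9444

17.9444


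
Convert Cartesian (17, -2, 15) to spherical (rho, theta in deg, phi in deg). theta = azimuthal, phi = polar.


rho = sqrt(17^2 + (-2)^2 + 15^2) = 22.7596
theta = atan2(-2, 17) = 353.2902 deg
phi = acos(15/22.7596) = 48.7716 deg

rho = 22.7596, theta = 353.2902 deg, phi = 48.7716 deg


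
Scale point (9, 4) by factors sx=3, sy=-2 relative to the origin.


Scaling: (x*sx, y*sy) = (9*3, 4*-2) = (27, -8)

(27, -8)


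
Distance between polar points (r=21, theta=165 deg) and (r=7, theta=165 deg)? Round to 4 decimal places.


d = sqrt(r1^2 + r2^2 - 2*r1*r2*cos(t2-t1))
d = sqrt(21^2 + 7^2 - 2*21*7*cos(165-165)) = 14

14


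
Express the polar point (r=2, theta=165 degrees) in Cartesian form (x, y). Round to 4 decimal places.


x = 2 * cos(165) = -1.9319
y = 2 * sin(165) = 0.5176

(-1.9319, 0.5176)


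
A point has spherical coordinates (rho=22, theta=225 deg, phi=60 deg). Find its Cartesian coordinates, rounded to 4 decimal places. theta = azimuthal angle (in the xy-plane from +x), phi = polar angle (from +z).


x = 22 * sin(60) * cos(225) = -13.4722
y = 22 * sin(60) * sin(225) = -13.4722
z = 22 * cos(60) = 11

(-13.4722, -13.4722, 11)


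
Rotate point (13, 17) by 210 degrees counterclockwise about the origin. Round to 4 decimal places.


x' = 13*cos(210) - 17*sin(210) = -2.7583
y' = 13*sin(210) + 17*cos(210) = -21.2224

(-2.7583, -21.2224)


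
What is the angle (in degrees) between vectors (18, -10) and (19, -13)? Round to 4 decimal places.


dot = 18*19 + -10*-13 = 472
|u| = 20.5913, |v| = 23.0217
cos(angle) = 0.9957
angle = 5.3257 degrees

5.3257 degrees


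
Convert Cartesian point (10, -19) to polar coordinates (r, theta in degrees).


r = sqrt(10^2 + (-19)^2) = 21.4709
theta = atan2(-19, 10) = 297.7585 degrees

r = 21.4709, theta = 297.7585 degrees


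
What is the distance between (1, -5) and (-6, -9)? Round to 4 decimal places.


d = sqrt((-6-1)^2 + (-9--5)^2) = 8.0623

8.0623


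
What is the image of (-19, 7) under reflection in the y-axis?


Reflection across y-axis: (x, y) -> (-x, y)
(-19, 7) -> (19, 7)

(19, 7)


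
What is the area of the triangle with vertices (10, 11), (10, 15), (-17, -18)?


Area = |x1(y2-y3) + x2(y3-y1) + x3(y1-y2)| / 2
= |10*(15--18) + 10*(-18-11) + -17*(11-15)| / 2
= 54

54


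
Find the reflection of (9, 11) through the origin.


Reflection through origin: (x, y) -> (-x, -y)
(9, 11) -> (-9, -11)

(-9, -11)


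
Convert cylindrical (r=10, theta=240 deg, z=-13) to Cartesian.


x = 10 * cos(240) = -5
y = 10 * sin(240) = -8.6603
z = -13

(-5, -8.6603, -13)


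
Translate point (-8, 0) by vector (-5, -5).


Translation: (x+dx, y+dy) = (-8+-5, 0+-5) = (-13, -5)

(-13, -5)


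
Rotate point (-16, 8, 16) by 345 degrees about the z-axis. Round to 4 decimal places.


x' = -16*cos(345) - 8*sin(345) = -13.3843
y' = -16*sin(345) + 8*cos(345) = 11.8685
z' = 16

(-13.3843, 11.8685, 16)


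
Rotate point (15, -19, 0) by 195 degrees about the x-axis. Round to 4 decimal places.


x' = 15
y' = -19*cos(195) - 0*sin(195) = 18.3526
z' = -19*sin(195) + 0*cos(195) = 4.9176

(15, 18.3526, 4.9176)


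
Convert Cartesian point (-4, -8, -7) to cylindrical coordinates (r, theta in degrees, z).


r = sqrt((-4)^2 + (-8)^2) = 8.9443
theta = atan2(-8, -4) = 243.4349 deg
z = -7

r = 8.9443, theta = 243.4349 deg, z = -7


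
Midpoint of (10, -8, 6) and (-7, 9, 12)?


Midpoint = ((10+-7)/2, (-8+9)/2, (6+12)/2) = (1.5, 0.5, 9)

(1.5, 0.5, 9)


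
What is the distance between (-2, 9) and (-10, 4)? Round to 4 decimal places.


d = sqrt((-10--2)^2 + (4-9)^2) = 9.434

9.434


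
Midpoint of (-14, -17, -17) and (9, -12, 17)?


Midpoint = ((-14+9)/2, (-17+-12)/2, (-17+17)/2) = (-2.5, -14.5, 0)

(-2.5, -14.5, 0)


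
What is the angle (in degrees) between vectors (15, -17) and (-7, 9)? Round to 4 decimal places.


dot = 15*-7 + -17*9 = -258
|u| = 22.6716, |v| = 11.4018
cos(angle) = -0.9981
angle = 176.4513 degrees

176.4513 degrees


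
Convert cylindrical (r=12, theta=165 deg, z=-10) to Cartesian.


x = 12 * cos(165) = -11.5911
y = 12 * sin(165) = 3.1058
z = -10

(-11.5911, 3.1058, -10)


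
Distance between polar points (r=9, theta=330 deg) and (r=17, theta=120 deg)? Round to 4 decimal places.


d = sqrt(r1^2 + r2^2 - 2*r1*r2*cos(t2-t1))
d = sqrt(9^2 + 17^2 - 2*9*17*cos(120-330)) = 25.1993

25.1993


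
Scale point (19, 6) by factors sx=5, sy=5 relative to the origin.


Scaling: (x*sx, y*sy) = (19*5, 6*5) = (95, 30)

(95, 30)


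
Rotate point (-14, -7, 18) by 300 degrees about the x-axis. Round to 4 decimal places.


x' = -14
y' = -7*cos(300) - 18*sin(300) = 12.0885
z' = -7*sin(300) + 18*cos(300) = 15.0622

(-14, 12.0885, 15.0622)


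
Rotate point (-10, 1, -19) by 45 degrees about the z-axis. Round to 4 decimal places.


x' = -10*cos(45) - 1*sin(45) = -7.7782
y' = -10*sin(45) + 1*cos(45) = -6.364
z' = -19

(-7.7782, -6.364, -19)


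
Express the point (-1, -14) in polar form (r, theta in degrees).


r = sqrt((-1)^2 + (-14)^2) = 14.0357
theta = atan2(-14, -1) = 265.9144 degrees

r = 14.0357, theta = 265.9144 degrees


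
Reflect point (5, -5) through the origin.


Reflection through origin: (x, y) -> (-x, -y)
(5, -5) -> (-5, 5)

(-5, 5)


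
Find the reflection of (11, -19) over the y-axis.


Reflection across y-axis: (x, y) -> (-x, y)
(11, -19) -> (-11, -19)

(-11, -19)


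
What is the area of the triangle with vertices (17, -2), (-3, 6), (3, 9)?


Area = |x1(y2-y3) + x2(y3-y1) + x3(y1-y2)| / 2
= |17*(6-9) + -3*(9--2) + 3*(-2-6)| / 2
= 54

54


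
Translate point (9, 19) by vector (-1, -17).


Translation: (x+dx, y+dy) = (9+-1, 19+-17) = (8, 2)

(8, 2)


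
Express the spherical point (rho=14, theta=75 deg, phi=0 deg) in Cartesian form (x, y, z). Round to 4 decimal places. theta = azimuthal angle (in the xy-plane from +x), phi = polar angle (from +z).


x = 14 * sin(0) * cos(75) = 0
y = 14 * sin(0) * sin(75) = 0
z = 14 * cos(0) = 14

(0, 0, 14)


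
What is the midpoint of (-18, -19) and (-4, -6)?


Midpoint = ((-18+-4)/2, (-19+-6)/2) = (-11, -12.5)

(-11, -12.5)


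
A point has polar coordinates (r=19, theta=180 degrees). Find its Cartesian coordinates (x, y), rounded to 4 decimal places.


x = 19 * cos(180) = -19
y = 19 * sin(180) = 0

(-19, 0)


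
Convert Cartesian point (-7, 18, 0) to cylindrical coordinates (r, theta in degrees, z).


r = sqrt((-7)^2 + 18^2) = 19.3132
theta = atan2(18, -7) = 111.2505 deg
z = 0

r = 19.3132, theta = 111.2505 deg, z = 0


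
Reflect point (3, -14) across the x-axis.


Reflection across x-axis: (x, y) -> (x, -y)
(3, -14) -> (3, 14)

(3, 14)


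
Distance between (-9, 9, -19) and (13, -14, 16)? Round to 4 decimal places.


d = sqrt((13--9)^2 + (-14-9)^2 + (16--19)^2) = 47.3075

47.3075


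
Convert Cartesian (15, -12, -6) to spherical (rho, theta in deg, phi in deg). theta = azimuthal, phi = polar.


rho = sqrt(15^2 + (-12)^2 + (-6)^2) = 20.1246
theta = atan2(-12, 15) = 321.3402 deg
phi = acos(-6/20.1246) = 107.3461 deg

rho = 20.1246, theta = 321.3402 deg, phi = 107.3461 deg


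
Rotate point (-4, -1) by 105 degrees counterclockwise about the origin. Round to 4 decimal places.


x' = -4*cos(105) - -1*sin(105) = 2.0012
y' = -4*sin(105) + -1*cos(105) = -3.6049

(2.0012, -3.6049)


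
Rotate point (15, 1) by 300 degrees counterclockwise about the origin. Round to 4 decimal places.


x' = 15*cos(300) - 1*sin(300) = 8.366
y' = 15*sin(300) + 1*cos(300) = -12.4904

(8.366, -12.4904)


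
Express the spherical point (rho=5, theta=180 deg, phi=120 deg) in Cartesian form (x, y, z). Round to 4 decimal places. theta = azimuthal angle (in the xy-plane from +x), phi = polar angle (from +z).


x = 5 * sin(120) * cos(180) = -4.3301
y = 5 * sin(120) * sin(180) = 0
z = 5 * cos(120) = -2.5

(-4.3301, 0, -2.5)


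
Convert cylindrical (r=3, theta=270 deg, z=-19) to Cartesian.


x = 3 * cos(270) = 0
y = 3 * sin(270) = -3
z = -19

(0, -3, -19)


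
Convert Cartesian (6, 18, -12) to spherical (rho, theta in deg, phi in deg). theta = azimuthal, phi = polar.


rho = sqrt(6^2 + 18^2 + (-12)^2) = 22.4499
theta = atan2(18, 6) = 71.5651 deg
phi = acos(-12/22.4499) = 122.3115 deg

rho = 22.4499, theta = 71.5651 deg, phi = 122.3115 deg


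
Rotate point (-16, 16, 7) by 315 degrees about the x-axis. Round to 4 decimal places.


x' = -16
y' = 16*cos(315) - 7*sin(315) = 16.2635
z' = 16*sin(315) + 7*cos(315) = -6.364

(-16, 16.2635, -6.364)


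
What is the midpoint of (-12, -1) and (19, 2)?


Midpoint = ((-12+19)/2, (-1+2)/2) = (3.5, 0.5)

(3.5, 0.5)


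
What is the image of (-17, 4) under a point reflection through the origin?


Reflection through origin: (x, y) -> (-x, -y)
(-17, 4) -> (17, -4)

(17, -4)


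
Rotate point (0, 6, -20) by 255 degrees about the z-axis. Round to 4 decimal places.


x' = 0*cos(255) - 6*sin(255) = 5.7956
y' = 0*sin(255) + 6*cos(255) = -1.5529
z' = -20

(5.7956, -1.5529, -20)


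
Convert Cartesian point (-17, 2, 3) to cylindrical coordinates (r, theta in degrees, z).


r = sqrt((-17)^2 + 2^2) = 17.1172
theta = atan2(2, -17) = 173.2902 deg
z = 3

r = 17.1172, theta = 173.2902 deg, z = 3


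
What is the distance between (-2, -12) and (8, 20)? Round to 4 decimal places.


d = sqrt((8--2)^2 + (20--12)^2) = 33.5261

33.5261


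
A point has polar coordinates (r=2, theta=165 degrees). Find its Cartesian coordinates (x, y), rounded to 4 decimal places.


x = 2 * cos(165) = -1.9319
y = 2 * sin(165) = 0.5176

(-1.9319, 0.5176)


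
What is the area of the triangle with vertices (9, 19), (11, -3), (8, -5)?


Area = |x1(y2-y3) + x2(y3-y1) + x3(y1-y2)| / 2
= |9*(-3--5) + 11*(-5-19) + 8*(19--3)| / 2
= 35

35


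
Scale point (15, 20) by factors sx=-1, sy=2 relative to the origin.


Scaling: (x*sx, y*sy) = (15*-1, 20*2) = (-15, 40)

(-15, 40)


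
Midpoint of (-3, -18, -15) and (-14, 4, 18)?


Midpoint = ((-3+-14)/2, (-18+4)/2, (-15+18)/2) = (-8.5, -7, 1.5)

(-8.5, -7, 1.5)


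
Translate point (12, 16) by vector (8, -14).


Translation: (x+dx, y+dy) = (12+8, 16+-14) = (20, 2)

(20, 2)


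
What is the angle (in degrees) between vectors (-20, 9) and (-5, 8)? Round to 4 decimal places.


dot = -20*-5 + 9*8 = 172
|u| = 21.9317, |v| = 9.434
cos(angle) = 0.8313
angle = 33.7669 degrees

33.7669 degrees


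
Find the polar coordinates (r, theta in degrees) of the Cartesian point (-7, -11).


r = sqrt((-7)^2 + (-11)^2) = 13.0384
theta = atan2(-11, -7) = 237.5288 degrees

r = 13.0384, theta = 237.5288 degrees


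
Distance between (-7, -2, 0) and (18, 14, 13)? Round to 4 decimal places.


d = sqrt((18--7)^2 + (14--2)^2 + (13-0)^2) = 32.4037

32.4037


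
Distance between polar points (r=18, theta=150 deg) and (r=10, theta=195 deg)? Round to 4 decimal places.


d = sqrt(r1^2 + r2^2 - 2*r1*r2*cos(t2-t1))
d = sqrt(18^2 + 10^2 - 2*18*10*cos(195-150)) = 13.017

13.017


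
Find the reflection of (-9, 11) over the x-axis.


Reflection across x-axis: (x, y) -> (x, -y)
(-9, 11) -> (-9, -11)

(-9, -11)


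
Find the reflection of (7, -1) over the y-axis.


Reflection across y-axis: (x, y) -> (-x, y)
(7, -1) -> (-7, -1)

(-7, -1)


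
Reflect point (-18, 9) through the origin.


Reflection through origin: (x, y) -> (-x, -y)
(-18, 9) -> (18, -9)

(18, -9)


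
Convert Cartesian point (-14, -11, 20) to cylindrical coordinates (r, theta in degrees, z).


r = sqrt((-14)^2 + (-11)^2) = 17.8045
theta = atan2(-11, -14) = 218.1572 deg
z = 20

r = 17.8045, theta = 218.1572 deg, z = 20


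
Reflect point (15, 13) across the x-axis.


Reflection across x-axis: (x, y) -> (x, -y)
(15, 13) -> (15, -13)

(15, -13)


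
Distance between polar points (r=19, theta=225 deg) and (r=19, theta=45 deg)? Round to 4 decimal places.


d = sqrt(r1^2 + r2^2 - 2*r1*r2*cos(t2-t1))
d = sqrt(19^2 + 19^2 - 2*19*19*cos(45-225)) = 38

38


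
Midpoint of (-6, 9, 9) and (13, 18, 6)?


Midpoint = ((-6+13)/2, (9+18)/2, (9+6)/2) = (3.5, 13.5, 7.5)

(3.5, 13.5, 7.5)


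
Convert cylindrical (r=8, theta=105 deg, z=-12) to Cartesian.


x = 8 * cos(105) = -2.0706
y = 8 * sin(105) = 7.7274
z = -12

(-2.0706, 7.7274, -12)


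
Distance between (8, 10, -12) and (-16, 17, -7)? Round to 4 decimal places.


d = sqrt((-16-8)^2 + (17-10)^2 + (-7--12)^2) = 25.4951

25.4951


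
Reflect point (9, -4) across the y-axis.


Reflection across y-axis: (x, y) -> (-x, y)
(9, -4) -> (-9, -4)

(-9, -4)


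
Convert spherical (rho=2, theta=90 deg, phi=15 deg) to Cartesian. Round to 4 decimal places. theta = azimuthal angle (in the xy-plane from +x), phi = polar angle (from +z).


x = 2 * sin(15) * cos(90) = 0
y = 2 * sin(15) * sin(90) = 0.5176
z = 2 * cos(15) = 1.9319

(0, 0.5176, 1.9319)


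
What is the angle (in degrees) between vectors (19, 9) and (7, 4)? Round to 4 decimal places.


dot = 19*7 + 9*4 = 169
|u| = 21.0238, |v| = 8.0623
cos(angle) = 0.9971
angle = 4.3987 degrees

4.3987 degrees


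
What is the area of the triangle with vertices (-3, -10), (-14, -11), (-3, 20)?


Area = |x1(y2-y3) + x2(y3-y1) + x3(y1-y2)| / 2
= |-3*(-11-20) + -14*(20--10) + -3*(-10--11)| / 2
= 165

165


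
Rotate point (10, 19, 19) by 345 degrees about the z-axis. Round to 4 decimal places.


x' = 10*cos(345) - 19*sin(345) = 14.5768
y' = 10*sin(345) + 19*cos(345) = 15.7644
z' = 19

(14.5768, 15.7644, 19)


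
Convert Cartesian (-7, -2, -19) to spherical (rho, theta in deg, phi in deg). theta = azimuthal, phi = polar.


rho = sqrt((-7)^2 + (-2)^2 + (-19)^2) = 20.347
theta = atan2(-2, -7) = 195.9454 deg
phi = acos(-19/20.347) = 159.035 deg

rho = 20.347, theta = 195.9454 deg, phi = 159.035 deg


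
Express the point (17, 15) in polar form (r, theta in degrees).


r = sqrt(17^2 + 15^2) = 22.6716
theta = atan2(15, 17) = 41.4237 degrees

r = 22.6716, theta = 41.4237 degrees


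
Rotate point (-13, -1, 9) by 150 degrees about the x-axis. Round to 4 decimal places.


x' = -13
y' = -1*cos(150) - 9*sin(150) = -3.634
z' = -1*sin(150) + 9*cos(150) = -8.2942

(-13, -3.634, -8.2942)


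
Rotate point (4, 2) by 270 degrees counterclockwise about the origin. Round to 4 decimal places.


x' = 4*cos(270) - 2*sin(270) = 2
y' = 4*sin(270) + 2*cos(270) = -4

(2, -4)


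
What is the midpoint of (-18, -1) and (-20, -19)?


Midpoint = ((-18+-20)/2, (-1+-19)/2) = (-19, -10)

(-19, -10)


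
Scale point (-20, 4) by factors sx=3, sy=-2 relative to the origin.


Scaling: (x*sx, y*sy) = (-20*3, 4*-2) = (-60, -8)

(-60, -8)


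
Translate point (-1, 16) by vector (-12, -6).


Translation: (x+dx, y+dy) = (-1+-12, 16+-6) = (-13, 10)

(-13, 10)


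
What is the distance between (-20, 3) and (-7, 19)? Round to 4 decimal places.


d = sqrt((-7--20)^2 + (19-3)^2) = 20.6155

20.6155


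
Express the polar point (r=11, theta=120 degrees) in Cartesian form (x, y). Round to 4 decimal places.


x = 11 * cos(120) = -5.5
y = 11 * sin(120) = 9.5263

(-5.5, 9.5263)


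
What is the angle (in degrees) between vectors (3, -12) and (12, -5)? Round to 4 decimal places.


dot = 3*12 + -12*-5 = 96
|u| = 12.3693, |v| = 13
cos(angle) = 0.597
angle = 53.3439 degrees

53.3439 degrees
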